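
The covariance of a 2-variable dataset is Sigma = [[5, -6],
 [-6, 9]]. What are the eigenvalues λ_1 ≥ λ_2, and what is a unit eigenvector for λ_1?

Step 1 — characteristic polynomial of 2×2 Sigma:
  det(Sigma - λI) = λ² - trace · λ + det = 0.
  trace = 5 + 9 = 14, det = 5·9 - (-6)² = 9.
Step 2 — discriminant:
  Δ = trace² - 4·det = 196 - 36 = 160.
Step 3 — eigenvalues:
  λ = (trace ± √Δ)/2 = (14 ± 12.6491)/2,
  λ_1 = 13.3246,  λ_2 = 0.6754.

Step 4 — unit eigenvector for λ_1: solve (Sigma - λ_1 I)v = 0. First row:
  (5 - 13.3246)·v_x + (-6)·v_y = 0, i.e. (-8.3246)·v_x + (-6)·v_y = 0,
  so v ∝ (b, λ_1 - a) = (-6, 8.3246); multiply by -1 so the first entry is positive: u = (6, -8.3246).
  ||u|| = √((6)² + (-8.3246)²) = √(105.2982) ≈ 10.2615,
  v_1 = u/||u|| ≈ (0.5847, -0.8112) (||v_1|| = 1).

λ_1 = 13.3246,  λ_2 = 0.6754;  v_1 ≈ (0.5847, -0.8112)


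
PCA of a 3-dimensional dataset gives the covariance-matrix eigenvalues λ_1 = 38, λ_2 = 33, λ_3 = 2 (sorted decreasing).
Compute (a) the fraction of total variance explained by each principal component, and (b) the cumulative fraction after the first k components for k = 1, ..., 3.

Step 1 — total variance = trace(Sigma) = Σ λ_i = 38 + 33 + 2 = 73.

Step 2 — fraction explained by component i = λ_i / Σ λ:
  PC1: 38/73 = 0.5205
  PC2: 33/73 = 0.4521
  PC3: 2/73 = 0.0274

Step 3 — cumulative fraction after k components = (λ_1 + ... + λ_k) / Σ λ:
  k = 1: 38/73 = 0.5205
  k = 2: (38 + 33)/73 = 71/73 = 0.9726
  k = 3: (38 + 33 + 2)/73 = 73/73 = 1

Summary (fraction, with percent):

explained: PC1 0.5205 (52.05%), PC2 0.4521 (45.21%), PC3 0.0274 (2.74%);  cumulative: 0.5205, 0.9726, 1


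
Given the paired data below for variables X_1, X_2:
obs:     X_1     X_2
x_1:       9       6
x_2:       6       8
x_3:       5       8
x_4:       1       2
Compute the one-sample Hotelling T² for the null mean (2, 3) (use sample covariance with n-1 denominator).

Step 1 — sample mean vector:
  mean(X_1) = (9 + 6 + 5 + 1) / 4 = 21/4 = 5.25
  mean(X_2) = (6 + 8 + 8 + 2) / 4 = 24/4 = 6
  x̄ = (5.25, 6),  deviation x̄ - mu_0 = (5.25, 6) - (2, 3) = (3.25, 3).

Step 2 — sample covariance matrix, S[i,j] = (1/(n-1)) · Σ_k (x_{k,i} - mean_i) · (x_{k,j} - mean_j), divisor n-1 = 3:
  S[X_1,X_1] = ((3.75)·(3.75) + (0.75)·(0.75) + (-0.25)·(-0.25) + (-4.25)·(-4.25)) / 3 = 32.75/3 = 10.9167
  S[X_1,X_2] = ((3.75)·(0) + (0.75)·(2) + (-0.25)·(2) + (-4.25)·(-4)) / 3 = 18/3 = 6
  S[X_2,X_2] = ((0)·(0) + (2)·(2) + (2)·(2) + (-4)·(-4)) / 3 = 24/3 = 8
  S = [[10.9167, 6],
 [6, 8]].

Step 3 — invert S. det(S) = 10.9167·8 - (6)² = 51.3333.
  S^{-1} = (1/det) · [[d, -b], [-b, a]] = [[0.1558, -0.1169],
 [-0.1169, 0.2127]].

Step 4 — quadratic form (x̄ - mu_0)^T · S^{-1} · (x̄ - mu_0):
  S^{-1} · (x̄ - mu_0) = (0.1558, 0.2581),
  (x̄ - mu_0)^T · [...] = (3.25)·(0.1558) + (3)·(0.2581) = 1.2808.

Step 5 — scale by n: T² = 4 · 1.2808 = 5.1234.

T² ≈ 5.1234


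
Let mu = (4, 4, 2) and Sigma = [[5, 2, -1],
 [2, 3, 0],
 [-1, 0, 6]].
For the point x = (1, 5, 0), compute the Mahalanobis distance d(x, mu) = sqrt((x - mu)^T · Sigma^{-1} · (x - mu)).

Step 1 — centre the observation: (x - mu) = (-3, 1, -2).

Step 2 — invert Sigma (cofactor / det for 3×3, or solve directly):
  Sigma^{-1} = [[0.2857, -0.1905, 0.0476],
 [-0.1905, 0.4603, -0.0317],
 [0.0476, -0.0317, 0.1746]].

Step 3 — form the quadratic (x - mu)^T · Sigma^{-1} · (x - mu):
  Sigma^{-1} · (x - mu) = (-1.1429, 1.0952, -0.5238).
  (x - mu)^T · [Sigma^{-1} · (x - mu)] = (-3)·(-1.1429) + (1)·(1.0952) + (-2)·(-0.5238) = 5.5714.

Step 4 — take square root: d = √(5.5714) ≈ 2.3604.

d(x, mu) = √(5.5714) ≈ 2.3604


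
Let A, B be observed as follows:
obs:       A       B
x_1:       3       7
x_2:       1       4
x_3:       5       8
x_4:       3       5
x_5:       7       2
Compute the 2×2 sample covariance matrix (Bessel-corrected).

Step 1 — column means:
  mean(A) = (3 + 1 + 5 + 3 + 7) / 5 = 19/5 = 3.8
  mean(B) = (7 + 4 + 8 + 5 + 2) / 5 = 26/5 = 5.2

Step 2 — sample covariance S[i,j] = (1/(n-1)) · Σ_k (x_{k,i} - mean_i) · (x_{k,j} - mean_j), with n-1 = 4.
  S[A,A] = ((-0.8)·(-0.8) + (-2.8)·(-2.8) + (1.2)·(1.2) + (-0.8)·(-0.8) + (3.2)·(3.2)) / 4 = 20.8/4 = 5.2
  S[A,B] = ((-0.8)·(1.8) + (-2.8)·(-1.2) + (1.2)·(2.8) + (-0.8)·(-0.2) + (3.2)·(-3.2)) / 4 = -4.8/4 = -1.2
  S[B,B] = ((1.8)·(1.8) + (-1.2)·(-1.2) + (2.8)·(2.8) + (-0.2)·(-0.2) + (-3.2)·(-3.2)) / 4 = 22.8/4 = 5.7

S is symmetric (S[j,i] = S[i,j]). Assembling:

S = [[5.2, -1.2],
 [-1.2, 5.7]]


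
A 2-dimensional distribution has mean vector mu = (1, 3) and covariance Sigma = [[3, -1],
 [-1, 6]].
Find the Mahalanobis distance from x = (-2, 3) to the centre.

Step 1 — centre the observation: (x - mu) = (-3, 0).

Step 2 — invert Sigma. det(Sigma) = 3·6 - (-1)² = 17.
  Sigma^{-1} = (1/det) · [[d, -b], [-b, a]] = [[0.3529, 0.0588],
 [0.0588, 0.1765]].

Step 3 — form the quadratic (x - mu)^T · Sigma^{-1} · (x - mu):
  Sigma^{-1} · (x - mu) = (-1.0588, -0.1765).
  (x - mu)^T · [Sigma^{-1} · (x - mu)] = (-3)·(-1.0588) + (0)·(-0.1765) = 3.1765.

Step 4 — take square root: d = √(3.1765) ≈ 1.7823.

d(x, mu) = √(3.1765) ≈ 1.7823


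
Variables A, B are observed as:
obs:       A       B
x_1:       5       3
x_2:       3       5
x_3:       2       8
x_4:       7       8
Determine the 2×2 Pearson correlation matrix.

Step 1 — column means:
  mean(A) = (5 + 3 + 2 + 7) / 4 = 17/4 = 4.25
  mean(B) = (3 + 5 + 8 + 8) / 4 = 24/4 = 6

Step 2 — sample variances and covariances s[i,j] = (1/(n-1)) · Σ_k (x_{k,i} - mean_i) · (x_{k,j} - mean_j), with n-1 = 3:
  s[A,A] = ((0.75)·(0.75) + (-1.25)·(-1.25) + (-2.25)·(-2.25) + (2.75)·(2.75)) / 3 = 14.75/3 = 4.9167
  s[A,B] = ((0.75)·(-3) + (-1.25)·(-1) + (-2.25)·(2) + (2.75)·(2)) / 3 = 0/3 = 0
  s[B,B] = ((-3)·(-3) + (-1)·(-1) + (2)·(2) + (2)·(2)) / 3 = 18/3 = 6
  Sample standard deviations s_i = √(s[i,i]):
  s(A) = √(4.9167) = 2.2174
  s(B) = √(6) = 2.4495

Step 3 — r_{ij} = s_{ij} / (s_i · s_j):
  r[A,A] = 1 (diagonal).
  r[A,B] = 0 / (2.2174 · 2.4495) = 0 / 5.4314 = 0
  r[B,B] = 1 (diagonal).

R is symmetric with unit diagonal. Assembling:

R = [[1, 0],
 [0, 1]]


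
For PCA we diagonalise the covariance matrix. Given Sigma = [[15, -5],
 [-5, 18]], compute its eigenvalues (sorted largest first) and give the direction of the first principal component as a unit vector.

Step 1 — characteristic polynomial of 2×2 Sigma:
  det(Sigma - λI) = λ² - trace · λ + det = 0.
  trace = 15 + 18 = 33, det = 15·18 - (-5)² = 245.
Step 2 — discriminant:
  Δ = trace² - 4·det = 1089 - 980 = 109.
Step 3 — eigenvalues:
  λ = (trace ± √Δ)/2 = (33 ± 10.4403)/2,
  λ_1 = 21.7202,  λ_2 = 11.2798.

Step 4 — unit eigenvector for λ_1: solve (Sigma - λ_1 I)v = 0. First row:
  (15 - 21.7202)·v_x + (-5)·v_y = 0, i.e. (-6.7202)·v_x + (-5)·v_y = 0,
  so v ∝ (b, λ_1 - a) = (-5, 6.7202); multiply by -1 so the first entry is positive: u = (5, -6.7202).
  ||u|| = √((5)² + (-6.7202)²) = √(70.1605) ≈ 8.3762,
  v_1 = u/||u|| ≈ (0.5969, -0.8023) (||v_1|| = 1).

λ_1 = 21.7202,  λ_2 = 11.2798;  v_1 ≈ (0.5969, -0.8023)


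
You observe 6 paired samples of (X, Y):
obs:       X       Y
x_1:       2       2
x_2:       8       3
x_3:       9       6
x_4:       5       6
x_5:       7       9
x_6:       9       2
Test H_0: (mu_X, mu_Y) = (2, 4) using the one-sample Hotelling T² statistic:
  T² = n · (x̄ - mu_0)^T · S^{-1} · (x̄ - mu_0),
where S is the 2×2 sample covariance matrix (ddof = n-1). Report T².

Step 1 — sample mean vector:
  mean(X) = (2 + 8 + 9 + 5 + 7 + 9) / 6 = 40/6 = 6.6667
  mean(Y) = (2 + 3 + 6 + 6 + 9 + 2) / 6 = 28/6 = 4.6667
  x̄ = (6.6667, 4.6667),  deviation x̄ - mu_0 = (6.6667, 4.6667) - (2, 4) = (4.6667, 0.6667).

Step 2 — sample covariance matrix, S[i,j] = (1/(n-1)) · Σ_k (x_{k,i} - mean_i) · (x_{k,j} - mean_j), divisor n-1 = 5:
  S[X,X] = ((-4.6667)·(-4.6667) + (1.3333)·(1.3333) + (2.3333)·(2.3333) + (-1.6667)·(-1.6667) + (0.3333)·(0.3333) + (2.3333)·(2.3333)) / 5 = 37.3333/5 = 7.4667
  S[X,Y] = ((-4.6667)·(-2.6667) + (1.3333)·(-1.6667) + (2.3333)·(1.3333) + (-1.6667)·(1.3333) + (0.3333)·(4.3333) + (2.3333)·(-2.6667)) / 5 = 6.3333/5 = 1.2667
  S[Y,Y] = ((-2.6667)·(-2.6667) + (-1.6667)·(-1.6667) + (1.3333)·(1.3333) + (1.3333)·(1.3333) + (4.3333)·(4.3333) + (-2.6667)·(-2.6667)) / 5 = 39.3333/5 = 7.8667
  S = [[7.4667, 1.2667],
 [1.2667, 7.8667]].

Step 3 — invert S. det(S) = 7.4667·7.8667 - (1.2667)² = 57.1333.
  S^{-1} = (1/det) · [[d, -b], [-b, a]] = [[0.1377, -0.0222],
 [-0.0222, 0.1307]].

Step 4 — quadratic form (x̄ - mu_0)^T · S^{-1} · (x̄ - mu_0):
  S^{-1} · (x̄ - mu_0) = (0.6278, -0.0163),
  (x̄ - mu_0)^T · [...] = (4.6667)·(0.6278) + (0.6667)·(-0.0163) = 2.9187.

Step 5 — scale by n: T² = 6 · 2.9187 = 17.5123.

T² ≈ 17.5123


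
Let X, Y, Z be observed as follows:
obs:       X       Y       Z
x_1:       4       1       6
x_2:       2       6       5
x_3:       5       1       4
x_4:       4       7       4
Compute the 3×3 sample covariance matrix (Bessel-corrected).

Step 1 — column means:
  mean(X) = (4 + 2 + 5 + 4) / 4 = 15/4 = 3.75
  mean(Y) = (1 + 6 + 1 + 7) / 4 = 15/4 = 3.75
  mean(Z) = (6 + 5 + 4 + 4) / 4 = 19/4 = 4.75

Step 2 — sample covariance S[i,j] = (1/(n-1)) · Σ_k (x_{k,i} - mean_i) · (x_{k,j} - mean_j), with n-1 = 3.
  S[X,X] = ((0.25)·(0.25) + (-1.75)·(-1.75) + (1.25)·(1.25) + (0.25)·(0.25)) / 3 = 4.75/3 = 1.5833
  S[X,Y] = ((0.25)·(-2.75) + (-1.75)·(2.25) + (1.25)·(-2.75) + (0.25)·(3.25)) / 3 = -7.25/3 = -2.4167
  S[X,Z] = ((0.25)·(1.25) + (-1.75)·(0.25) + (1.25)·(-0.75) + (0.25)·(-0.75)) / 3 = -1.25/3 = -0.4167
  S[Y,Y] = ((-2.75)·(-2.75) + (2.25)·(2.25) + (-2.75)·(-2.75) + (3.25)·(3.25)) / 3 = 30.75/3 = 10.25
  S[Y,Z] = ((-2.75)·(1.25) + (2.25)·(0.25) + (-2.75)·(-0.75) + (3.25)·(-0.75)) / 3 = -3.25/3 = -1.0833
  S[Z,Z] = ((1.25)·(1.25) + (0.25)·(0.25) + (-0.75)·(-0.75) + (-0.75)·(-0.75)) / 3 = 2.75/3 = 0.9167

S is symmetric (S[j,i] = S[i,j]). Assembling:

S = [[1.5833, -2.4167, -0.4167],
 [-2.4167, 10.25, -1.0833],
 [-0.4167, -1.0833, 0.9167]]


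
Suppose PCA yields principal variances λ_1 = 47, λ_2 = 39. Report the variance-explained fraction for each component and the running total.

Step 1 — total variance = trace(Sigma) = Σ λ_i = 47 + 39 = 86.

Step 2 — fraction explained by component i = λ_i / Σ λ:
  PC1: 47/86 = 0.5465
  PC2: 39/86 = 0.4535

Step 3 — cumulative fraction after k components = (λ_1 + ... + λ_k) / Σ λ:
  k = 1: 47/86 = 0.5465
  k = 2: (47 + 39)/86 = 86/86 = 1

Summary (fraction, with percent):

explained: PC1 0.5465 (54.65%), PC2 0.4535 (45.35%);  cumulative: 0.5465, 1


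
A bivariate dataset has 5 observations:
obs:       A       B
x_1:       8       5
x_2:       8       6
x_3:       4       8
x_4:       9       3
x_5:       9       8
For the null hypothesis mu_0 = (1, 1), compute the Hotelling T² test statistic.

Step 1 — sample mean vector:
  mean(A) = (8 + 8 + 4 + 9 + 9) / 5 = 38/5 = 7.6
  mean(B) = (5 + 6 + 8 + 3 + 8) / 5 = 30/5 = 6
  x̄ = (7.6, 6),  deviation x̄ - mu_0 = (7.6, 6) - (1, 1) = (6.6, 5).

Step 2 — sample covariance matrix, S[i,j] = (1/(n-1)) · Σ_k (x_{k,i} - mean_i) · (x_{k,j} - mean_j), divisor n-1 = 4:
  S[A,A] = ((0.4)·(0.4) + (0.4)·(0.4) + (-3.6)·(-3.6) + (1.4)·(1.4) + (1.4)·(1.4)) / 4 = 17.2/4 = 4.3
  S[A,B] = ((0.4)·(-1) + (0.4)·(0) + (-3.6)·(2) + (1.4)·(-3) + (1.4)·(2)) / 4 = -9/4 = -2.25
  S[B,B] = ((-1)·(-1) + (0)·(0) + (2)·(2) + (-3)·(-3) + (2)·(2)) / 4 = 18/4 = 4.5
  S = [[4.3, -2.25],
 [-2.25, 4.5]].

Step 3 — invert S. det(S) = 4.3·4.5 - (-2.25)² = 14.2875.
  S^{-1} = (1/det) · [[d, -b], [-b, a]] = [[0.315, 0.1575],
 [0.1575, 0.301]].

Step 4 — quadratic form (x̄ - mu_0)^T · S^{-1} · (x̄ - mu_0):
  S^{-1} · (x̄ - mu_0) = (2.8661, 2.5442),
  (x̄ - mu_0)^T · [...] = (6.6)·(2.8661) + (5)·(2.5442) = 31.6374.

Step 5 — scale by n: T² = 5 · 31.6374 = 158.1872.

T² ≈ 158.1872


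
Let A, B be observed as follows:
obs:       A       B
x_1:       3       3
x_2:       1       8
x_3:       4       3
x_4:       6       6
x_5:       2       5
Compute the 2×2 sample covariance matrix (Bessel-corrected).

Step 1 — column means:
  mean(A) = (3 + 1 + 4 + 6 + 2) / 5 = 16/5 = 3.2
  mean(B) = (3 + 8 + 3 + 6 + 5) / 5 = 25/5 = 5

Step 2 — sample covariance S[i,j] = (1/(n-1)) · Σ_k (x_{k,i} - mean_i) · (x_{k,j} - mean_j), with n-1 = 4.
  S[A,A] = ((-0.2)·(-0.2) + (-2.2)·(-2.2) + (0.8)·(0.8) + (2.8)·(2.8) + (-1.2)·(-1.2)) / 4 = 14.8/4 = 3.7
  S[A,B] = ((-0.2)·(-2) + (-2.2)·(3) + (0.8)·(-2) + (2.8)·(1) + (-1.2)·(0)) / 4 = -5/4 = -1.25
  S[B,B] = ((-2)·(-2) + (3)·(3) + (-2)·(-2) + (1)·(1) + (0)·(0)) / 4 = 18/4 = 4.5

S is symmetric (S[j,i] = S[i,j]). Assembling:

S = [[3.7, -1.25],
 [-1.25, 4.5]]


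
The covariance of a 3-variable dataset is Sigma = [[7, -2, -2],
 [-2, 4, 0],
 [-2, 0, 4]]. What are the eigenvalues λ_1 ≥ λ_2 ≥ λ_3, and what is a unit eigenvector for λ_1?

Step 1 — characteristic polynomial p(λ) = det(λI - Sigma) = λ³ - tr·λ² + c_1·λ - det, where tr = trace, c_1 = sum of the principal 2×2 minors, det = det(Sigma):
  tr = 7 + 4 + 4 = 15,
  c_1 = (7·4 - (-2)²) + (7·4 - (-2)²) + (4·4 - (0)²) = 24 + 24 + 16 = 64,
  det = 7·(4·4 - (0)²) - (-2)·((-2)·4 - (0)·(-2)) + (-2)·((-2)·(0) - 4·(-2)) = 7·(16) - (-2)·(-8) + (-2)·(8) = 80.
  So p(λ) = λ³ - 15λ² + 64λ - 80.
Step 2 — look for an integer root (rational root theorem: any rational root is an integer divisor of 80). Testing λ = 4:
  p(4) = 64 - 240 + 256 - 80 = 0  ✓
  Dividing out (λ - 4): p(λ) = (λ - 4)(λ² - 11λ + 20).
Step 3 — remaining eigenvalues from the quadratic λ² - 11λ + 20 = 0:
  Δ = 11² - 4·20 = 121 - 80 = 41,  λ = (11 ± √41)/2 = (11 ± 6.4031)/2 ≈ 8.7016 or 2.2984.
  Sorted: λ_1 = 8.7016,  λ_2 = 4,  λ_3 = 2.2984  (check: sum = 15 = tr ✓).

Step 4 — unit eigenvector for λ_1 ≈ 8.7016: v spans the null space of (Sigma - λ_1 I), whose rows are
  r_1 = (-1.7016, -2, -2),  r_2 = (-2, -4.7016, 0),  r_3 = (-2, 0, -4.7016).
  v is orthogonal to every row, so take v ∝ r_1 × r_2 = ((-2)·(0) - (-2)·(-4.7016), (-2)·(-2) - (-1.7016)·(0), (-1.7016)·(-4.7016) - (-2)·(-2)) ≈ (-9.4031, 4, 4).
  Rescale (multiply by -1 so the first nonzero entry is positive): u = (9.4031, -4, -4).
  ||u|| = √((9.4031)² + (-4)² + (-4)²) = √(120.4187) ≈ 10.9735,  v_1 = u/||u|| ≈ (0.8569, -0.3645, -0.3645) (||v_1|| = 1).

λ_1 = 8.7016,  λ_2 = 4,  λ_3 = 2.2984;  v_1 ≈ (0.8569, -0.3645, -0.3645)


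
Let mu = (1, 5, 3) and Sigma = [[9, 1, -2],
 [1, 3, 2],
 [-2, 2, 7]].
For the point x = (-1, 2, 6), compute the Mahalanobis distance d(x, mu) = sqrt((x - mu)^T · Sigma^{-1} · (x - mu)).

Step 1 — centre the observation: (x - mu) = (-2, -3, 3).

Step 2 — invert Sigma (cofactor / det for 3×3, or solve directly):
  Sigma^{-1} = [[0.1349, -0.0873, 0.0635],
 [-0.0873, 0.4683, -0.1587],
 [0.0635, -0.1587, 0.2063]].

Step 3 — form the quadratic (x - mu)^T · Sigma^{-1} · (x - mu):
  Sigma^{-1} · (x - mu) = (0.1825, -1.7063, 0.9683).
  (x - mu)^T · [Sigma^{-1} · (x - mu)] = (-2)·(0.1825) + (-3)·(-1.7063) + (3)·(0.9683) = 7.6587.

Step 4 — take square root: d = √(7.6587) ≈ 2.7674.

d(x, mu) = √(7.6587) ≈ 2.7674


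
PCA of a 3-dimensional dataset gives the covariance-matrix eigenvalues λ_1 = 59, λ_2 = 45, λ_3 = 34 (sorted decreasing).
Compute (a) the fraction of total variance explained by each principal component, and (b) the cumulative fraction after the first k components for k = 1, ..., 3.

Step 1 — total variance = trace(Sigma) = Σ λ_i = 59 + 45 + 34 = 138.

Step 2 — fraction explained by component i = λ_i / Σ λ:
  PC1: 59/138 = 0.4275
  PC2: 45/138 = 0.3261
  PC3: 34/138 = 0.2464

Step 3 — cumulative fraction after k components = (λ_1 + ... + λ_k) / Σ λ:
  k = 1: 59/138 = 0.4275
  k = 2: (59 + 45)/138 = 104/138 = 0.7536
  k = 3: (59 + 45 + 34)/138 = 138/138 = 1

Summary (fraction, with percent):

explained: PC1 0.4275 (42.75%), PC2 0.3261 (32.61%), PC3 0.2464 (24.64%);  cumulative: 0.4275, 0.7536, 1


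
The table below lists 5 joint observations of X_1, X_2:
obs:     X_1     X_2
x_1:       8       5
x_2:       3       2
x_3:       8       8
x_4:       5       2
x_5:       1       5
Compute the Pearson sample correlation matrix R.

Step 1 — column means:
  mean(X_1) = (8 + 3 + 8 + 5 + 1) / 5 = 25/5 = 5
  mean(X_2) = (5 + 2 + 8 + 2 + 5) / 5 = 22/5 = 4.4

Step 2 — sample variances and covariances s[i,j] = (1/(n-1)) · Σ_k (x_{k,i} - mean_i) · (x_{k,j} - mean_j), with n-1 = 4:
  s[X_1,X_1] = ((3)·(3) + (-2)·(-2) + (3)·(3) + (0)·(0) + (-4)·(-4)) / 4 = 38/4 = 9.5
  s[X_1,X_2] = ((3)·(0.6) + (-2)·(-2.4) + (3)·(3.6) + (0)·(-2.4) + (-4)·(0.6)) / 4 = 15/4 = 3.75
  s[X_2,X_2] = ((0.6)·(0.6) + (-2.4)·(-2.4) + (3.6)·(3.6) + (-2.4)·(-2.4) + (0.6)·(0.6)) / 4 = 25.2/4 = 6.3
  Sample standard deviations s_i = √(s[i,i]):
  s(X_1) = √(9.5) = 3.0822
  s(X_2) = √(6.3) = 2.51

Step 3 — r_{ij} = s_{ij} / (s_i · s_j):
  r[X_1,X_1] = 1 (diagonal).
  r[X_1,X_2] = 3.75 / (3.0822 · 2.51) = 3.75 / 7.7363 = 0.4847
  r[X_2,X_2] = 1 (diagonal).

R is symmetric with unit diagonal. Assembling:

R = [[1, 0.4847],
 [0.4847, 1]]


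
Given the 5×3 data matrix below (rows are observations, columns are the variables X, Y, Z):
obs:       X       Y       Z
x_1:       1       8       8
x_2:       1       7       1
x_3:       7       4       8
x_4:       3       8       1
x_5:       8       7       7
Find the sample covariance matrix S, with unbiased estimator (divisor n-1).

Step 1 — column means:
  mean(X) = (1 + 1 + 7 + 3 + 8) / 5 = 20/5 = 4
  mean(Y) = (8 + 7 + 4 + 8 + 7) / 5 = 34/5 = 6.8
  mean(Z) = (8 + 1 + 8 + 1 + 7) / 5 = 25/5 = 5

Step 2 — sample covariance S[i,j] = (1/(n-1)) · Σ_k (x_{k,i} - mean_i) · (x_{k,j} - mean_j), with n-1 = 4.
  S[X,X] = ((-3)·(-3) + (-3)·(-3) + (3)·(3) + (-1)·(-1) + (4)·(4)) / 4 = 44/4 = 11
  S[X,Y] = ((-3)·(1.2) + (-3)·(0.2) + (3)·(-2.8) + (-1)·(1.2) + (4)·(0.2)) / 4 = -13/4 = -3.25
  S[X,Z] = ((-3)·(3) + (-3)·(-4) + (3)·(3) + (-1)·(-4) + (4)·(2)) / 4 = 24/4 = 6
  S[Y,Y] = ((1.2)·(1.2) + (0.2)·(0.2) + (-2.8)·(-2.8) + (1.2)·(1.2) + (0.2)·(0.2)) / 4 = 10.8/4 = 2.7
  S[Y,Z] = ((1.2)·(3) + (0.2)·(-4) + (-2.8)·(3) + (1.2)·(-4) + (0.2)·(2)) / 4 = -10/4 = -2.5
  S[Z,Z] = ((3)·(3) + (-4)·(-4) + (3)·(3) + (-4)·(-4) + (2)·(2)) / 4 = 54/4 = 13.5

S is symmetric (S[j,i] = S[i,j]). Assembling:

S = [[11, -3.25, 6],
 [-3.25, 2.7, -2.5],
 [6, -2.5, 13.5]]


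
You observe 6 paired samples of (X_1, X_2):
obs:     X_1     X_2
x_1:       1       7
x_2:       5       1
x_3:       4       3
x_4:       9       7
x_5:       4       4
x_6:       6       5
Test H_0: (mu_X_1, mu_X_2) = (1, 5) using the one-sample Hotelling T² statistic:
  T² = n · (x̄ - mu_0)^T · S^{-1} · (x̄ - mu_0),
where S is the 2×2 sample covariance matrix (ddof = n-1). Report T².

Step 1 — sample mean vector:
  mean(X_1) = (1 + 5 + 4 + 9 + 4 + 6) / 6 = 29/6 = 4.8333
  mean(X_2) = (7 + 1 + 3 + 7 + 4 + 5) / 6 = 27/6 = 4.5
  x̄ = (4.8333, 4.5),  deviation x̄ - mu_0 = (4.8333, 4.5) - (1, 5) = (3.8333, -0.5).

Step 2 — sample covariance matrix, S[i,j] = (1/(n-1)) · Σ_k (x_{k,i} - mean_i) · (x_{k,j} - mean_j), divisor n-1 = 5:
  S[X_1,X_1] = ((-3.8333)·(-3.8333) + (0.1667)·(0.1667) + (-0.8333)·(-0.8333) + (4.1667)·(4.1667) + (-0.8333)·(-0.8333) + (1.1667)·(1.1667)) / 5 = 34.8333/5 = 6.9667
  S[X_1,X_2] = ((-3.8333)·(2.5) + (0.1667)·(-3.5) + (-0.8333)·(-1.5) + (4.1667)·(2.5) + (-0.8333)·(-0.5) + (1.1667)·(0.5)) / 5 = 2.5/5 = 0.5
  S[X_2,X_2] = ((2.5)·(2.5) + (-3.5)·(-3.5) + (-1.5)·(-1.5) + (2.5)·(2.5) + (-0.5)·(-0.5) + (0.5)·(0.5)) / 5 = 27.5/5 = 5.5
  S = [[6.9667, 0.5],
 [0.5, 5.5]].

Step 3 — invert S. det(S) = 6.9667·5.5 - (0.5)² = 38.0667.
  S^{-1} = (1/det) · [[d, -b], [-b, a]] = [[0.1445, -0.0131],
 [-0.0131, 0.183]].

Step 4 — quadratic form (x̄ - mu_0)^T · S^{-1} · (x̄ - mu_0):
  S^{-1} · (x̄ - mu_0) = (0.5604, -0.1419),
  (x̄ - mu_0)^T · [...] = (3.8333)·(0.5604) + (-0.5)·(-0.1419) = 2.2192.

Step 5 — scale by n: T² = 6 · 2.2192 = 13.3152.

T² ≈ 13.3152


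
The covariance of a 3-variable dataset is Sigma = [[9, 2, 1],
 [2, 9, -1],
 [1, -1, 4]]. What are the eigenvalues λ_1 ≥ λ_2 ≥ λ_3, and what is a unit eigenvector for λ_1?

Step 1 — characteristic polynomial p(λ) = det(λI - Sigma) = λ³ - tr·λ² + c_1·λ - det, where tr = trace, c_1 = sum of the principal 2×2 minors, det = det(Sigma):
  tr = 9 + 9 + 4 = 22,
  c_1 = (9·9 - (2)²) + (9·4 - (1)²) + (9·4 - (-1)²) = 77 + 35 + 35 = 147,
  det = 9·(9·4 - (-1)²) - (2)·((2)·4 - (-1)·(1)) + (1)·((2)·(-1) - 9·(1)) = 9·(35) - (2)·(9) + (1)·(-11) = 286.
  So p(λ) = λ³ - 22λ² + 147λ - 286.
Step 2 — look for an integer root (rational root theorem: any rational root is an integer divisor of 286). Testing λ = 11:
  p(11) = 1331 - 2662 + 1617 - 286 = 0  ✓
  Dividing out (λ - 11): p(λ) = (λ - 11)(λ² - 11λ + 26).
Step 3 — remaining eigenvalues from the quadratic λ² - 11λ + 26 = 0:
  Δ = 11² - 4·26 = 121 - 104 = 17,  λ = (11 ± √17)/2 = (11 ± 4.1231)/2 ≈ 7.5616 or 3.4384.
  Sorted: λ_1 = 11,  λ_2 = 7.5616,  λ_3 = 3.4384  (check: sum = 22 = tr ✓).

Step 4 — unit eigenvector for λ_1 = 11: v spans the null space of (Sigma - λ_1 I), whose rows are
  r_1 = (-2, 2, 1),  r_2 = (2, -2, -1),  r_3 = (1, -1, -7).
  v is orthogonal to every row, so take v ∝ r_1 × r_3 = ((2)·(-7) - (1)·(-1), (1)·(1) - (-2)·(-7), (-2)·(-1) - (2)·(1)) = (-13, -13, 0).
  Rescale (divide by 13; multiply by -1 so the first nonzero entry is positive): u = (1, 1, 0).
  ||u|| = √((1)² + (1)² + (0)²) = √(2) ≈ 1.4142,  v_1 = u/||u|| ≈ (0.7071, 0.7071, 0) (||v_1|| = 1).

λ_1 = 11,  λ_2 = 7.5616,  λ_3 = 3.4384;  v_1 ≈ (0.7071, 0.7071, 0)


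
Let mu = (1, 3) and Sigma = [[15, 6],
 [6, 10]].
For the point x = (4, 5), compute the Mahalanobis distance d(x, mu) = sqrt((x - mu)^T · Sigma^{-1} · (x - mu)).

Step 1 — centre the observation: (x - mu) = (3, 2).

Step 2 — invert Sigma. det(Sigma) = 15·10 - (6)² = 114.
  Sigma^{-1} = (1/det) · [[d, -b], [-b, a]] = [[0.0877, -0.0526],
 [-0.0526, 0.1316]].

Step 3 — form the quadratic (x - mu)^T · Sigma^{-1} · (x - mu):
  Sigma^{-1} · (x - mu) = (0.1579, 0.1053).
  (x - mu)^T · [Sigma^{-1} · (x - mu)] = (3)·(0.1579) + (2)·(0.1053) = 0.6842.

Step 4 — take square root: d = √(0.6842) ≈ 0.8272.

d(x, mu) = √(0.6842) ≈ 0.8272


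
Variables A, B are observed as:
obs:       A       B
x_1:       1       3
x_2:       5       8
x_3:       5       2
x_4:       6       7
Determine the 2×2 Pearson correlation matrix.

Step 1 — column means:
  mean(A) = (1 + 5 + 5 + 6) / 4 = 17/4 = 4.25
  mean(B) = (3 + 8 + 2 + 7) / 4 = 20/4 = 5

Step 2 — sample variances and covariances s[i,j] = (1/(n-1)) · Σ_k (x_{k,i} - mean_i) · (x_{k,j} - mean_j), with n-1 = 3:
  s[A,A] = ((-3.25)·(-3.25) + (0.75)·(0.75) + (0.75)·(0.75) + (1.75)·(1.75)) / 3 = 14.75/3 = 4.9167
  s[A,B] = ((-3.25)·(-2) + (0.75)·(3) + (0.75)·(-3) + (1.75)·(2)) / 3 = 10/3 = 3.3333
  s[B,B] = ((-2)·(-2) + (3)·(3) + (-3)·(-3) + (2)·(2)) / 3 = 26/3 = 8.6667
  Sample standard deviations s_i = √(s[i,i]):
  s(A) = √(4.9167) = 2.2174
  s(B) = √(8.6667) = 2.9439

Step 3 — r_{ij} = s_{ij} / (s_i · s_j):
  r[A,A] = 1 (diagonal).
  r[A,B] = 3.3333 / (2.2174 · 2.9439) = 3.3333 / 6.5277 = 0.5106
  r[B,B] = 1 (diagonal).

R is symmetric with unit diagonal. Assembling:

R = [[1, 0.5106],
 [0.5106, 1]]


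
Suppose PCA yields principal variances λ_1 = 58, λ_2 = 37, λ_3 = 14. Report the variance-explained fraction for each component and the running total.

Step 1 — total variance = trace(Sigma) = Σ λ_i = 58 + 37 + 14 = 109.

Step 2 — fraction explained by component i = λ_i / Σ λ:
  PC1: 58/109 = 0.5321
  PC2: 37/109 = 0.3394
  PC3: 14/109 = 0.1284

Step 3 — cumulative fraction after k components = (λ_1 + ... + λ_k) / Σ λ:
  k = 1: 58/109 = 0.5321
  k = 2: (58 + 37)/109 = 95/109 = 0.8716
  k = 3: (58 + 37 + 14)/109 = 109/109 = 1

Summary (fraction, with percent):

explained: PC1 0.5321 (53.21%), PC2 0.3394 (33.94%), PC3 0.1284 (12.84%);  cumulative: 0.5321, 0.8716, 1


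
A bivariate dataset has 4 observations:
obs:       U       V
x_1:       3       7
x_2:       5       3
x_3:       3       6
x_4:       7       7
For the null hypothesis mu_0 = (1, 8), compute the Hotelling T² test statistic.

Step 1 — sample mean vector:
  mean(U) = (3 + 5 + 3 + 7) / 4 = 18/4 = 4.5
  mean(V) = (7 + 3 + 6 + 7) / 4 = 23/4 = 5.75
  x̄ = (4.5, 5.75),  deviation x̄ - mu_0 = (4.5, 5.75) - (1, 8) = (3.5, -2.25).

Step 2 — sample covariance matrix, S[i,j] = (1/(n-1)) · Σ_k (x_{k,i} - mean_i) · (x_{k,j} - mean_j), divisor n-1 = 3:
  S[U,U] = ((-1.5)·(-1.5) + (0.5)·(0.5) + (-1.5)·(-1.5) + (2.5)·(2.5)) / 3 = 11/3 = 3.6667
  S[U,V] = ((-1.5)·(1.25) + (0.5)·(-2.75) + (-1.5)·(0.25) + (2.5)·(1.25)) / 3 = -0.5/3 = -0.1667
  S[V,V] = ((1.25)·(1.25) + (-2.75)·(-2.75) + (0.25)·(0.25) + (1.25)·(1.25)) / 3 = 10.75/3 = 3.5833
  S = [[3.6667, -0.1667],
 [-0.1667, 3.5833]].

Step 3 — invert S. det(S) = 3.6667·3.5833 - (-0.1667)² = 13.1111.
  S^{-1} = (1/det) · [[d, -b], [-b, a]] = [[0.2733, 0.0127],
 [0.0127, 0.2797]].

Step 4 — quadratic form (x̄ - mu_0)^T · S^{-1} · (x̄ - mu_0):
  S^{-1} · (x̄ - mu_0) = (0.928, -0.5847),
  (x̄ - mu_0)^T · [...] = (3.5)·(0.928) + (-2.25)·(-0.5847) = 4.5636.

Step 5 — scale by n: T² = 4 · 4.5636 = 18.2542.

T² ≈ 18.2542


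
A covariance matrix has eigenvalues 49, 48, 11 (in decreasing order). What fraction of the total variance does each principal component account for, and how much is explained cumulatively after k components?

Step 1 — total variance = trace(Sigma) = Σ λ_i = 49 + 48 + 11 = 108.

Step 2 — fraction explained by component i = λ_i / Σ λ:
  PC1: 49/108 = 0.4537
  PC2: 48/108 = 0.4444
  PC3: 11/108 = 0.1019

Step 3 — cumulative fraction after k components = (λ_1 + ... + λ_k) / Σ λ:
  k = 1: 49/108 = 0.4537
  k = 2: (49 + 48)/108 = 97/108 = 0.8981
  k = 3: (49 + 48 + 11)/108 = 108/108 = 1

Summary (fraction, with percent):

explained: PC1 0.4537 (45.37%), PC2 0.4444 (44.44%), PC3 0.1019 (10.19%);  cumulative: 0.4537, 0.8981, 1


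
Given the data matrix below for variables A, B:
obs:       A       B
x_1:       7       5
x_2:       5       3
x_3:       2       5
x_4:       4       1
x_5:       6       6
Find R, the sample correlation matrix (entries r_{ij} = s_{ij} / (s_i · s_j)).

Step 1 — column means:
  mean(A) = (7 + 5 + 2 + 4 + 6) / 5 = 24/5 = 4.8
  mean(B) = (5 + 3 + 5 + 1 + 6) / 5 = 20/5 = 4

Step 2 — sample variances and covariances s[i,j] = (1/(n-1)) · Σ_k (x_{k,i} - mean_i) · (x_{k,j} - mean_j), with n-1 = 4:
  s[A,A] = ((2.2)·(2.2) + (0.2)·(0.2) + (-2.8)·(-2.8) + (-0.8)·(-0.8) + (1.2)·(1.2)) / 4 = 14.8/4 = 3.7
  s[A,B] = ((2.2)·(1) + (0.2)·(-1) + (-2.8)·(1) + (-0.8)·(-3) + (1.2)·(2)) / 4 = 4/4 = 1
  s[B,B] = ((1)·(1) + (-1)·(-1) + (1)·(1) + (-3)·(-3) + (2)·(2)) / 4 = 16/4 = 4
  Sample standard deviations s_i = √(s[i,i]):
  s(A) = √(3.7) = 1.9235
  s(B) = √(4) = 2

Step 3 — r_{ij} = s_{ij} / (s_i · s_j):
  r[A,A] = 1 (diagonal).
  r[A,B] = 1 / (1.9235 · 2) = 1 / 3.8471 = 0.2599
  r[B,B] = 1 (diagonal).

R is symmetric with unit diagonal. Assembling:

R = [[1, 0.2599],
 [0.2599, 1]]


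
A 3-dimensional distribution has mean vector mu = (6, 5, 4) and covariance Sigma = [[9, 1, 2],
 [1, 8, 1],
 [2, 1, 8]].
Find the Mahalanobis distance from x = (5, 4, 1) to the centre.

Step 1 — centre the observation: (x - mu) = (-1, -1, -3).

Step 2 — invert Sigma (cofactor / det for 3×3, or solve directly):
  Sigma^{-1} = [[0.1186, -0.0113, -0.0282],
 [-0.0113, 0.1281, -0.0132],
 [-0.0282, -0.0132, 0.1337]].

Step 3 — form the quadratic (x - mu)^T · Sigma^{-1} · (x - mu):
  Sigma^{-1} · (x - mu) = (-0.0226, -0.0772, -0.3597).
  (x - mu)^T · [Sigma^{-1} · (x - mu)] = (-1)·(-0.0226) + (-1)·(-0.0772) + (-3)·(-0.3597) = 1.1789.

Step 4 — take square root: d = √(1.1789) ≈ 1.0858.

d(x, mu) = √(1.1789) ≈ 1.0858


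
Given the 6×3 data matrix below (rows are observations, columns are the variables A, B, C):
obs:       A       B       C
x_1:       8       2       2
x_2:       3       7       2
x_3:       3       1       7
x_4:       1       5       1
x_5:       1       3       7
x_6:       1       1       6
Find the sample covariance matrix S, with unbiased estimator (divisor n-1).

Step 1 — column means:
  mean(A) = (8 + 3 + 3 + 1 + 1 + 1) / 6 = 17/6 = 2.8333
  mean(B) = (2 + 7 + 1 + 5 + 3 + 1) / 6 = 19/6 = 3.1667
  mean(C) = (2 + 2 + 7 + 1 + 7 + 6) / 6 = 25/6 = 4.1667

Step 2 — sample covariance S[i,j] = (1/(n-1)) · Σ_k (x_{k,i} - mean_i) · (x_{k,j} - mean_j), with n-1 = 5.
  S[A,A] = ((5.1667)·(5.1667) + (0.1667)·(0.1667) + (0.1667)·(0.1667) + (-1.8333)·(-1.8333) + (-1.8333)·(-1.8333) + (-1.8333)·(-1.8333)) / 5 = 36.8333/5 = 7.3667
  S[A,B] = ((5.1667)·(-1.1667) + (0.1667)·(3.8333) + (0.1667)·(-2.1667) + (-1.8333)·(1.8333) + (-1.8333)·(-0.1667) + (-1.8333)·(-2.1667)) / 5 = -4.8333/5 = -0.9667
  S[A,C] = ((5.1667)·(-2.1667) + (0.1667)·(-2.1667) + (0.1667)·(2.8333) + (-1.8333)·(-3.1667) + (-1.8333)·(2.8333) + (-1.8333)·(1.8333)) / 5 = -13.8333/5 = -2.7667
  S[B,B] = ((-1.1667)·(-1.1667) + (3.8333)·(3.8333) + (-2.1667)·(-2.1667) + (1.8333)·(1.8333) + (-0.1667)·(-0.1667) + (-2.1667)·(-2.1667)) / 5 = 28.8333/5 = 5.7667
  S[B,C] = ((-1.1667)·(-2.1667) + (3.8333)·(-2.1667) + (-2.1667)·(2.8333) + (1.8333)·(-3.1667) + (-0.1667)·(2.8333) + (-2.1667)·(1.8333)) / 5 = -22.1667/5 = -4.4333
  S[C,C] = ((-2.1667)·(-2.1667) + (-2.1667)·(-2.1667) + (2.8333)·(2.8333) + (-3.1667)·(-3.1667) + (2.8333)·(2.8333) + (1.8333)·(1.8333)) / 5 = 38.8333/5 = 7.7667

S is symmetric (S[j,i] = S[i,j]). Assembling:

S = [[7.3667, -0.9667, -2.7667],
 [-0.9667, 5.7667, -4.4333],
 [-2.7667, -4.4333, 7.7667]]


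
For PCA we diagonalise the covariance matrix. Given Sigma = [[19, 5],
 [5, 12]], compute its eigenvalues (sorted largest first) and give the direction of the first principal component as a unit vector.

Step 1 — characteristic polynomial of 2×2 Sigma:
  det(Sigma - λI) = λ² - trace · λ + det = 0.
  trace = 19 + 12 = 31, det = 19·12 - (5)² = 203.
Step 2 — discriminant:
  Δ = trace² - 4·det = 961 - 812 = 149.
Step 3 — eigenvalues:
  λ = (trace ± √Δ)/2 = (31 ± 12.2066)/2,
  λ_1 = 21.6033,  λ_2 = 9.3967.

Step 4 — unit eigenvector for λ_1: solve (Sigma - λ_1 I)v = 0. First row:
  (19 - 21.6033)·v_x + (5)·v_y = 0, i.e. (-2.6033)·v_x + (5)·v_y = 0,
  so v ∝ (b, λ_1 - a) = (5, 2.6033) = u.
  ||u|| = √((5)² + (2.6033)²) = √(31.7771) ≈ 5.6371,
  v_1 = u/||u|| ≈ (0.887, 0.4618) (||v_1|| = 1).

λ_1 = 21.6033,  λ_2 = 9.3967;  v_1 ≈ (0.887, 0.4618)


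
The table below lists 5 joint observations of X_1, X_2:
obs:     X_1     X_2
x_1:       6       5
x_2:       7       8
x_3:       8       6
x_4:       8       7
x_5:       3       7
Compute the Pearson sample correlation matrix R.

Step 1 — column means:
  mean(X_1) = (6 + 7 + 8 + 8 + 3) / 5 = 32/5 = 6.4
  mean(X_2) = (5 + 8 + 6 + 7 + 7) / 5 = 33/5 = 6.6

Step 2 — sample variances and covariances s[i,j] = (1/(n-1)) · Σ_k (x_{k,i} - mean_i) · (x_{k,j} - mean_j), with n-1 = 4:
  s[X_1,X_1] = ((-0.4)·(-0.4) + (0.6)·(0.6) + (1.6)·(1.6) + (1.6)·(1.6) + (-3.4)·(-3.4)) / 4 = 17.2/4 = 4.3
  s[X_1,X_2] = ((-0.4)·(-1.6) + (0.6)·(1.4) + (1.6)·(-0.6) + (1.6)·(0.4) + (-3.4)·(0.4)) / 4 = -0.2/4 = -0.05
  s[X_2,X_2] = ((-1.6)·(-1.6) + (1.4)·(1.4) + (-0.6)·(-0.6) + (0.4)·(0.4) + (0.4)·(0.4)) / 4 = 5.2/4 = 1.3
  Sample standard deviations s_i = √(s[i,i]):
  s(X_1) = √(4.3) = 2.0736
  s(X_2) = √(1.3) = 1.1402

Step 3 — r_{ij} = s_{ij} / (s_i · s_j):
  r[X_1,X_1] = 1 (diagonal).
  r[X_1,X_2] = -0.05 / (2.0736 · 1.1402) = -0.05 / 2.3643 = -0.0211
  r[X_2,X_2] = 1 (diagonal).

R is symmetric with unit diagonal. Assembling:

R = [[1, -0.0211],
 [-0.0211, 1]]


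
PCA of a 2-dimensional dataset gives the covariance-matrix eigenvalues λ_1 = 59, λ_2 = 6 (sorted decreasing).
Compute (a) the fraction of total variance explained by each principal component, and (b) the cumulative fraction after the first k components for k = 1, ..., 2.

Step 1 — total variance = trace(Sigma) = Σ λ_i = 59 + 6 = 65.

Step 2 — fraction explained by component i = λ_i / Σ λ:
  PC1: 59/65 = 0.9077
  PC2: 6/65 = 0.0923

Step 3 — cumulative fraction after k components = (λ_1 + ... + λ_k) / Σ λ:
  k = 1: 59/65 = 0.9077
  k = 2: (59 + 6)/65 = 65/65 = 1

Summary (fraction, with percent):

explained: PC1 0.9077 (90.77%), PC2 0.0923 (9.23%);  cumulative: 0.9077, 1


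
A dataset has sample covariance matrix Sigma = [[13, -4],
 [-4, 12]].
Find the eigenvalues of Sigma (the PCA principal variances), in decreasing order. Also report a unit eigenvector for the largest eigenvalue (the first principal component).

Step 1 — characteristic polynomial of 2×2 Sigma:
  det(Sigma - λI) = λ² - trace · λ + det = 0.
  trace = 13 + 12 = 25, det = 13·12 - (-4)² = 140.
Step 2 — discriminant:
  Δ = trace² - 4·det = 625 - 560 = 65.
Step 3 — eigenvalues:
  λ = (trace ± √Δ)/2 = (25 ± 8.0623)/2,
  λ_1 = 16.5311,  λ_2 = 8.4689.

Step 4 — unit eigenvector for λ_1: solve (Sigma - λ_1 I)v = 0. First row:
  (13 - 16.5311)·v_x + (-4)·v_y = 0, i.e. (-3.5311)·v_x + (-4)·v_y = 0,
  so v ∝ (b, λ_1 - a) = (-4, 3.5311); multiply by -1 so the first entry is positive: u = (4, -3.5311).
  ||u|| = √((4)² + (-3.5311)²) = √(28.4689) ≈ 5.3356,
  v_1 = u/||u|| ≈ (0.7497, -0.6618) (||v_1|| = 1).

λ_1 = 16.5311,  λ_2 = 8.4689;  v_1 ≈ (0.7497, -0.6618)


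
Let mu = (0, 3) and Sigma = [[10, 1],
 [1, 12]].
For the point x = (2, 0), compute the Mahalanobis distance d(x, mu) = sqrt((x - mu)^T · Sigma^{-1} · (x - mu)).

Step 1 — centre the observation: (x - mu) = (2, -3).

Step 2 — invert Sigma. det(Sigma) = 10·12 - (1)² = 119.
  Sigma^{-1} = (1/det) · [[d, -b], [-b, a]] = [[0.1008, -0.0084],
 [-0.0084, 0.084]].

Step 3 — form the quadratic (x - mu)^T · Sigma^{-1} · (x - mu):
  Sigma^{-1} · (x - mu) = (0.2269, -0.2689).
  (x - mu)^T · [Sigma^{-1} · (x - mu)] = (2)·(0.2269) + (-3)·(-0.2689) = 1.2605.

Step 4 — take square root: d = √(1.2605) ≈ 1.1227.

d(x, mu) = √(1.2605) ≈ 1.1227


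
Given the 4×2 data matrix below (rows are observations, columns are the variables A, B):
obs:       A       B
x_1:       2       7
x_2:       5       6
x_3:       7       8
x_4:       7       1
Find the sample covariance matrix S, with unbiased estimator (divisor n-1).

Step 1 — column means:
  mean(A) = (2 + 5 + 7 + 7) / 4 = 21/4 = 5.25
  mean(B) = (7 + 6 + 8 + 1) / 4 = 22/4 = 5.5

Step 2 — sample covariance S[i,j] = (1/(n-1)) · Σ_k (x_{k,i} - mean_i) · (x_{k,j} - mean_j), with n-1 = 3.
  S[A,A] = ((-3.25)·(-3.25) + (-0.25)·(-0.25) + (1.75)·(1.75) + (1.75)·(1.75)) / 3 = 16.75/3 = 5.5833
  S[A,B] = ((-3.25)·(1.5) + (-0.25)·(0.5) + (1.75)·(2.5) + (1.75)·(-4.5)) / 3 = -8.5/3 = -2.8333
  S[B,B] = ((1.5)·(1.5) + (0.5)·(0.5) + (2.5)·(2.5) + (-4.5)·(-4.5)) / 3 = 29/3 = 9.6667

S is symmetric (S[j,i] = S[i,j]). Assembling:

S = [[5.5833, -2.8333],
 [-2.8333, 9.6667]]


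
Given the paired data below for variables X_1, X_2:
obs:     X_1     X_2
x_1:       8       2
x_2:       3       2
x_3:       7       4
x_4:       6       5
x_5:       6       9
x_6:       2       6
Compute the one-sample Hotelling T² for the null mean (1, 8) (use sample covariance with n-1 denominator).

Step 1 — sample mean vector:
  mean(X_1) = (8 + 3 + 7 + 6 + 6 + 2) / 6 = 32/6 = 5.3333
  mean(X_2) = (2 + 2 + 4 + 5 + 9 + 6) / 6 = 28/6 = 4.6667
  x̄ = (5.3333, 4.6667),  deviation x̄ - mu_0 = (5.3333, 4.6667) - (1, 8) = (4.3333, -3.3333).

Step 2 — sample covariance matrix, S[i,j] = (1/(n-1)) · Σ_k (x_{k,i} - mean_i) · (x_{k,j} - mean_j), divisor n-1 = 5:
  S[X_1,X_1] = ((2.6667)·(2.6667) + (-2.3333)·(-2.3333) + (1.6667)·(1.6667) + (0.6667)·(0.6667) + (0.6667)·(0.6667) + (-3.3333)·(-3.3333)) / 5 = 27.3333/5 = 5.4667
  S[X_1,X_2] = ((2.6667)·(-2.6667) + (-2.3333)·(-2.6667) + (1.6667)·(-0.6667) + (0.6667)·(0.3333) + (0.6667)·(4.3333) + (-3.3333)·(1.3333)) / 5 = -3.3333/5 = -0.6667
  S[X_2,X_2] = ((-2.6667)·(-2.6667) + (-2.6667)·(-2.6667) + (-0.6667)·(-0.6667) + (0.3333)·(0.3333) + (4.3333)·(4.3333) + (1.3333)·(1.3333)) / 5 = 35.3333/5 = 7.0667
  S = [[5.4667, -0.6667],
 [-0.6667, 7.0667]].

Step 3 — invert S. det(S) = 5.4667·7.0667 - (-0.6667)² = 38.1867.
  S^{-1} = (1/det) · [[d, -b], [-b, a]] = [[0.1851, 0.0175],
 [0.0175, 0.1432]].

Step 4 — quadratic form (x̄ - mu_0)^T · S^{-1} · (x̄ - mu_0):
  S^{-1} · (x̄ - mu_0) = (0.7437, -0.4015),
  (x̄ - mu_0)^T · [...] = (4.3333)·(0.7437) + (-3.3333)·(-0.4015) = 4.5612.

Step 5 — scale by n: T² = 6 · 4.5612 = 27.3673.

T² ≈ 27.3673


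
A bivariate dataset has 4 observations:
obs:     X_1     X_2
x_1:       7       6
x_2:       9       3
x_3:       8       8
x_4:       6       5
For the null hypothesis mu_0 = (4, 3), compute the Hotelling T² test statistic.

Step 1 — sample mean vector:
  mean(X_1) = (7 + 9 + 8 + 6) / 4 = 30/4 = 7.5
  mean(X_2) = (6 + 3 + 8 + 5) / 4 = 22/4 = 5.5
  x̄ = (7.5, 5.5),  deviation x̄ - mu_0 = (7.5, 5.5) - (4, 3) = (3.5, 2.5).

Step 2 — sample covariance matrix, S[i,j] = (1/(n-1)) · Σ_k (x_{k,i} - mean_i) · (x_{k,j} - mean_j), divisor n-1 = 3:
  S[X_1,X_1] = ((-0.5)·(-0.5) + (1.5)·(1.5) + (0.5)·(0.5) + (-1.5)·(-1.5)) / 3 = 5/3 = 1.6667
  S[X_1,X_2] = ((-0.5)·(0.5) + (1.5)·(-2.5) + (0.5)·(2.5) + (-1.5)·(-0.5)) / 3 = -2/3 = -0.6667
  S[X_2,X_2] = ((0.5)·(0.5) + (-2.5)·(-2.5) + (2.5)·(2.5) + (-0.5)·(-0.5)) / 3 = 13/3 = 4.3333
  S = [[1.6667, -0.6667],
 [-0.6667, 4.3333]].

Step 3 — invert S. det(S) = 1.6667·4.3333 - (-0.6667)² = 6.7778.
  S^{-1} = (1/det) · [[d, -b], [-b, a]] = [[0.6393, 0.0984],
 [0.0984, 0.2459]].

Step 4 — quadratic form (x̄ - mu_0)^T · S^{-1} · (x̄ - mu_0):
  S^{-1} · (x̄ - mu_0) = (2.4836, 0.959),
  (x̄ - mu_0)^T · [...] = (3.5)·(2.4836) + (2.5)·(0.959) = 11.0902.

Step 5 — scale by n: T² = 4 · 11.0902 = 44.3607.

T² ≈ 44.3607


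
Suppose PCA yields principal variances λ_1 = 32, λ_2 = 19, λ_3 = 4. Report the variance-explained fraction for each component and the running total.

Step 1 — total variance = trace(Sigma) = Σ λ_i = 32 + 19 + 4 = 55.

Step 2 — fraction explained by component i = λ_i / Σ λ:
  PC1: 32/55 = 0.5818
  PC2: 19/55 = 0.3455
  PC3: 4/55 = 0.0727

Step 3 — cumulative fraction after k components = (λ_1 + ... + λ_k) / Σ λ:
  k = 1: 32/55 = 0.5818
  k = 2: (32 + 19)/55 = 51/55 = 0.9273
  k = 3: (32 + 19 + 4)/55 = 55/55 = 1

Summary (fraction, with percent):

explained: PC1 0.5818 (58.18%), PC2 0.3455 (34.55%), PC3 0.0727 (7.27%);  cumulative: 0.5818, 0.9273, 1


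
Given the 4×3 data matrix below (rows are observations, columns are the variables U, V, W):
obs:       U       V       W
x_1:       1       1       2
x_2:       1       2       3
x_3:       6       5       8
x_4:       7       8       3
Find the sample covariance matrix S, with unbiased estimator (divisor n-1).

Step 1 — column means:
  mean(U) = (1 + 1 + 6 + 7) / 4 = 15/4 = 3.75
  mean(V) = (1 + 2 + 5 + 8) / 4 = 16/4 = 4
  mean(W) = (2 + 3 + 8 + 3) / 4 = 16/4 = 4

Step 2 — sample covariance S[i,j] = (1/(n-1)) · Σ_k (x_{k,i} - mean_i) · (x_{k,j} - mean_j), with n-1 = 3.
  S[U,U] = ((-2.75)·(-2.75) + (-2.75)·(-2.75) + (2.25)·(2.25) + (3.25)·(3.25)) / 3 = 30.75/3 = 10.25
  S[U,V] = ((-2.75)·(-3) + (-2.75)·(-2) + (2.25)·(1) + (3.25)·(4)) / 3 = 29/3 = 9.6667
  S[U,W] = ((-2.75)·(-2) + (-2.75)·(-1) + (2.25)·(4) + (3.25)·(-1)) / 3 = 14/3 = 4.6667
  S[V,V] = ((-3)·(-3) + (-2)·(-2) + (1)·(1) + (4)·(4)) / 3 = 30/3 = 10
  S[V,W] = ((-3)·(-2) + (-2)·(-1) + (1)·(4) + (4)·(-1)) / 3 = 8/3 = 2.6667
  S[W,W] = ((-2)·(-2) + (-1)·(-1) + (4)·(4) + (-1)·(-1)) / 3 = 22/3 = 7.3333

S is symmetric (S[j,i] = S[i,j]). Assembling:

S = [[10.25, 9.6667, 4.6667],
 [9.6667, 10, 2.6667],
 [4.6667, 2.6667, 7.3333]]
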